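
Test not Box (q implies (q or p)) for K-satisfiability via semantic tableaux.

Unsatisfiable

1. not Box (q implies (q or p)), w0
2. not (q implies (q or p)), w1
3. q, w1
4. not (q or p), w1
5. not q, w1
6. not p, w1
Accessibility: w0Rw1
Branch closes: q and not q both at w1.
(One branch shown.) All branches close.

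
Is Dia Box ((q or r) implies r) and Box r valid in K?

No, not valid

Tableau for the negation not (Dia Box ((q or r) implies r) and Box r):
1. not (Dia Box ((q or r) implies r) and Box r), u
2. not Box r, u   [neg-and-rule on 1 (branches; this branch)]
3. not r, v   [neg-Box-rule on 2: fresh world v, uRv]
Accessibility: uRv
The negation has an open branch (countermodel exists).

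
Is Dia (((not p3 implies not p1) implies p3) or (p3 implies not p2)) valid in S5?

Yes, valid

Tableau for the negation not Dia (((not p3 implies not p1) implies p3) or (p3 implies not p2)):
1. not Dia (((not p3 implies not p1) implies p3) or (p3 implies not p2)), w0
2. not (((not p3 implies not p1) implies p3) or (p3 implies not p2)), w0
3. not ((not p3 implies not p1) implies p3), w0
4. not (p3 implies not p2), w0
5. not p3 implies not p1, w0
6. not p3, w0
7. p3, w0
8. p2, w0
Accessibility: w0Rw0
Branch closes: p3 and not p3 both at w0.
Every branch of the negation's tableau closes; the branch above is one of them.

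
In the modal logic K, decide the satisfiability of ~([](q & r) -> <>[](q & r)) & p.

1. ~([](q & r) -> <>[](q & r)) & p, u
2. ~([](q & r) -> <>[](q & r)), u   [&-rule on 1]
3. p, u   [&-rule on 1]
4. [](q & r), u   [~->-rule on 2]
5. ~<>[](q & r), u   [~->-rule on 2]

Satisfiable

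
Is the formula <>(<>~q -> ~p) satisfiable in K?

Satisfiable

1. <>(<>~q -> ~p), w0
2. <>~q -> ~p, w1
3. ~p, w1
Accessibility: w0Rw1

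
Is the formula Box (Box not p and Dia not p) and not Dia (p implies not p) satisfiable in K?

Satisfiable (open branch found)

1. Box (Box not p and Dia not p) and not Dia (p implies not p), 0
2. Box (Box not p and Dia not p), 0
3. not Dia (p implies not p), 0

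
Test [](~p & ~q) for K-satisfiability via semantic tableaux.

1. [](~p & ~q), u

Satisfiable (open branch found)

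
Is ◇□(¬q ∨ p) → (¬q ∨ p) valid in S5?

Yes, valid

Tableau for the negation ¬(◇□(¬q ∨ p) → (¬q ∨ p)):
1. ¬(◇□(¬q ∨ p) → (¬q ∨ p)), 0
2. ◇□(¬q ∨ p), 0   [¬→-rule on 1]
3. ¬(¬q ∨ p), 0   [¬→-rule on 1]
4. q, 0   [¬∨-rule on 3]
5. ¬p, 0   [¬∨-rule on 3]
6. □(¬q ∨ p), 1   [◇-rule on 2: fresh world 1, 0R1]
7. ¬q ∨ p, 0   [□-rule on 6 via 1R0]
8. ¬q ∨ p, 1   [□-rule on 6 via 1R1]
9. p, 0   [∨-rule on 7 (branches; this branch)]
Accessibility: 0R0, 0R1, 1R0, 1R1
Branch closes: p and ¬p both at 0.
Every branch of the negation's tableau closes; the branch above is one of them.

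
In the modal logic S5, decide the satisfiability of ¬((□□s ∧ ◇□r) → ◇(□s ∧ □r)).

1. ¬((□□s ∧ ◇□r) → ◇(□s ∧ □r)), 0
2. □□s ∧ ◇□r, 0
3. ¬◇(□s ∧ □r), 0
4. □□s, 0
5. ◇□r, 0
6. ¬(□s ∧ □r), 0
7. □s, 0
8. s, 0
9. ¬□r, 0
10. □r, 1
11. ¬(□s ∧ □r), 1
12. □s, 1
13. s, 1
14. r, 0
15. r, 1
16. ¬□r, 1
17. ¬r, 2
18. ¬(□s ∧ □r), 2
19. □s, 2
20. s, 2
21. r, 2
Accessibility: 0R0, 0R1, 0R2, 1R0, 1R1, 1R2, 2R0, 2R1, 2R2
Branch closes: r and ¬r both at 2.
All branches of the tableau close; one closing branch shown above.

No, unsatisfiable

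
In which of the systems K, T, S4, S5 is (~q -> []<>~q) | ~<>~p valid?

S4-tableau for the negation ~((~q -> []<>~q) | ~<>~p):
1. ~((~q -> []<>~q) | ~<>~p), w0
2. ~(~q -> []<>~q), w0
3. <>~p, w0
4. ~q, w0
5. ~[]<>~q, w0
6. ~p, w1
7. ~<>~q, w2
8. q, w2
Accessibility: w0Rw0, w0Rw1, w0Rw2, w1Rw1, w2Rw2
Complete open branch: countermodel on an S4-frame, so not valid in S4, nor in K, T (the same frame is also a K-frame and a T-frame).
S5-tableau for the negation ~((~q -> []<>~q) | ~<>~p):
1. ~((~q -> []<>~q) | ~<>~p), w0
2. ~(~q -> []<>~q), w0
3. <>~p, w0
4. ~q, w0
5. ~[]<>~q, w0
6. ~p, w1
7. ~<>~q, w2
8. q, w0
Accessibility: w0Rw0, w0Rw1, w0Rw2, w1Rw0, w1Rw1, w1Rw2, w2Rw0, w2Rw1, w2Rw2
Branch closes: q and ~q both at w0.
Every branch closes (one shown): valid in S5.

S5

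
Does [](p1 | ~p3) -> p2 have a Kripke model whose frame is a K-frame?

1. [](p1 | ~p3) -> p2, 0
2. p2, 0

Satisfiable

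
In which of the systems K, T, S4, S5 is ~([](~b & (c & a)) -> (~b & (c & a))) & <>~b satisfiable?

T-tableau for the formula:
1. ~([](~b & (c & a)) -> (~b & (c & a))) & <>~b, w0
2. ~([](~b & (c & a)) -> (~b & (c & a))), w0
3. <>~b, w0
4. [](~b & (c & a)), w0
5. ~(~b & (c & a)), w0
6. ~b & (c & a), w0
7. ~b, w0
8. c & a, w0
9. c, w0
10. a, w0
11. ~(c & a), w0
12. ~a, w0
Accessibility: w0Rw0
Branch closes: a and ~a both at w0.
Every branch closes (one shown): unsatisfiable in T, hence also in S4, S5 (every S4/S5-frame is a T-frame).
K-tableau for the formula:
1. ~([](~b & (c & a)) -> (~b & (c & a))) & <>~b, w0
2. ~([](~b & (c & a)) -> (~b & (c & a))), w0
3. <>~b, w0
4. [](~b & (c & a)), w0
5. ~(~b & (c & a)), w0
6. ~(c & a), w0
7. ~a, w0
8. ~b, w1
9. ~b & (c & a), w1
10. c & a, w1
11. c, w1
12. a, w1
Accessibility: w0Rw1
Complete open branch: satisfiable in K.

K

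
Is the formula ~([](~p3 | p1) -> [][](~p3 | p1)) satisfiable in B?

1. ~([](~p3 | p1) -> [][](~p3 | p1)), u
2. [](~p3 | p1), u
3. ~[][](~p3 | p1), u
4. ~p3 | p1, u
5. p1, u
6. ~[](~p3 | p1), v
7. ~p3 | p1, v
8. p1, v
9. ~(~p3 | p1), w
10. p3, w
11. ~p1, w
Accessibility: uRu, uRv, vRu, vRv, vRw, wRv, wRw

Satisfiable (open branch found)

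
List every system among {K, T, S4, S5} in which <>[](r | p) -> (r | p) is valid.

S5-tableau for the negation ~(<>[](r | p) -> (r | p)):
1. ~(<>[](r | p) -> (r | p)), u
2. <>[](r | p), u
3. ~(r | p), u
4. ~r, u
5. ~p, u
6. [](r | p), v
7. r | p, u
8. r | p, v
9. p, u
Accessibility: uRu, uRv, vRu, vRv
Branch closes: p and ~p both at u.
Every branch closes (one shown): valid in S5.
S4-tableau for the negation ~(<>[](r | p) -> (r | p)):
1. ~(<>[](r | p) -> (r | p)), u
2. <>[](r | p), u
3. ~(r | p), u
4. ~r, u
5. ~p, u
6. [](r | p), v
7. r | p, v
8. p, v
Accessibility: uRu, uRv, vRv
Complete open branch: countermodel on an S4-frame, so not valid in S4, nor in K, T (the same frame is also a K-frame and a T-frame).

S5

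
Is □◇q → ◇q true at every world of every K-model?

Tableau for the negation ¬(□◇q → ◇q):
1. ¬(□◇q → ◇q), w0
2. □◇q, w0
3. ¬◇q, w0
The negation has an open branch (countermodel exists).

Not valid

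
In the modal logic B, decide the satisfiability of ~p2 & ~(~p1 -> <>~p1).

Unsatisfiable (every branch closes)

1. ~p2 & ~(~p1 -> <>~p1), w0
2. ~p2, w0
3. ~(~p1 -> <>~p1), w0
4. ~p1, w0
5. ~<>~p1, w0
6. p1, w0
Accessibility: w0Rw0
Branch closes: p1 and ~p1 both at w0.
Every branch closes; the branch above is one of them.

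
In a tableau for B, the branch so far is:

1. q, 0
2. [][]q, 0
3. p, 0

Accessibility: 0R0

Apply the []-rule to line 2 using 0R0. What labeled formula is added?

[]q, 0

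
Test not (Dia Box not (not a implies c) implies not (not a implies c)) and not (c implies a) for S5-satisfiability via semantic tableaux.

Unsatisfiable

1. not (Dia Box not (not a implies c) implies not (not a implies c)) and not (c implies a), 0
2. not (Dia Box not (not a implies c) implies not (not a implies c)), 0
3. not (c implies a), 0
4. Dia Box not (not a implies c), 0
5. not a implies c, 0
6. c, 0
7. not a, 0
8. Box not (not a implies c), 1
9. not (not a implies c), 0
10. not c, 0
Accessibility: 0R0, 0R1, 1R0, 1R1
Branch closes: c and not c both at 0.
(One branch shown.) All branches close.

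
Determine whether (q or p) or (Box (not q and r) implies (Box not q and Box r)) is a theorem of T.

Valid in T

Tableau for the negation not ((q or p) or (Box (not q and r) implies (Box not q and Box r))):
1. not ((q or p) or (Box (not q and r) implies (Box not q and Box r))), w0
2. not (q or p), w0   [neg-or-rule on 1]
3. not (Box (not q and r) implies (Box not q and Box r)), w0   [neg-or-rule on 1]
4. not q, w0   [neg-or-rule on 2]
5. not p, w0   [neg-or-rule on 2]
6. Box (not q and r), w0   [neg-implies-rule on 3]
7. not (Box not q and Box r), w0   [neg-implies-rule on 3]
8. not q and r, w0   [Box-rule on 6 via w0Rw0]
9. r, w0   [and-rule on 8]
10. not Box r, w0   [neg-and-rule on 7 (branches; this branch)]
11. not r, w1   [neg-Box-rule on 10: fresh world w1, w0Rw1]
12. not q and r, w1   [Box-rule on 6 via w0Rw1]
13. not q, w1   [and-rule on 12]
14. r, w1   [and-rule on 12]
Accessibility: w0Rw0, w0Rw1, w1Rw1
Branch closes: r and not r both at w1.
All branches of the negation close; one closing branch shown above.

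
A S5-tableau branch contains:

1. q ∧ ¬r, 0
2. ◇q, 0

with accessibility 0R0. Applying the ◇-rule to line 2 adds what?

a fresh world 1 with 0R1, and q at 1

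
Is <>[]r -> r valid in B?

Valid

Tableau for the negation ~(<>[]r -> r):
1. ~(<>[]r -> r), u
2. <>[]r, u
3. ~r, u
4. []r, v
5. r, u
Accessibility: uRu, uRv, vRu, vRv
Branch closes: r and ~r both at u.
Every branch of the negation's tableau closes; the branch above is one of them.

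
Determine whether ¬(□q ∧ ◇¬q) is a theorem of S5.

Tableau for the negation □q ∧ ◇¬q:
1. □q ∧ ◇¬q, 0
2. □q, 0
3. ◇¬q, 0
4. q, 0
5. ¬q, 1
6. q, 1
Accessibility: 0R0, 0R1, 1R0, 1R1
Branch closes: q and ¬q both at 1.
Every branch of the negation's tableau closes; the branch above is one of them.

Yes, valid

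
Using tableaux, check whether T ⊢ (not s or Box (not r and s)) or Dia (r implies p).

Invalid (countermodel exists)

Tableau for the negation not ((not s or Box (not r and s)) or Dia (r implies p)):
1. not ((not s or Box (not r and s)) or Dia (r implies p)), 0
2. not (not s or Box (not r and s)), 0   [neg-or-rule on 1]
3. not Dia (r implies p), 0   [neg-or-rule on 1]
4. s, 0   [neg-or-rule on 2]
5. not Box (not r and s), 0   [neg-or-rule on 2]
6. not (r implies p), 0   [neg-Dia-rule on 3 via 0R0]
7. r, 0   [neg-implies-rule on 6]
8. not p, 0   [neg-implies-rule on 6]
9. not (not r and s), 1   [neg-Box-rule on 5: fresh world 1, 0R1]
10. not (r implies p), 1   [neg-Dia-rule on 3 via 0R1]
11. r, 1   [neg-implies-rule on 10]
12. not p, 1   [neg-implies-rule on 10]
13. not s, 1   [neg-and-rule on 9 (branches; this branch)]
Accessibility: 0R0, 0R1, 1R1
The negation has an open branch (countermodel exists).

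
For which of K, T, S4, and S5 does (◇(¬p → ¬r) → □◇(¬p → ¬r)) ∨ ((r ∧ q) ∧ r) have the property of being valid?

S5

S4-tableau for the negation ¬((◇(¬p → ¬r) → □◇(¬p → ¬r)) ∨ ((r ∧ q) ∧ r)):
1. ¬((◇(¬p → ¬r) → □◇(¬p → ¬r)) ∨ ((r ∧ q) ∧ r)), w0
2. ¬(◇(¬p → ¬r) → □◇(¬p → ¬r)), w0
3. ¬((r ∧ q) ∧ r), w0
4. ◇(¬p → ¬r), w0
5. ¬□◇(¬p → ¬r), w0
6. ¬r, w0
7. ¬p → ¬r, w1
8. ¬r, w1
9. ¬◇(¬p → ¬r), w2
10. ¬(¬p → ¬r), w2
11. ¬p, w2
12. r, w2
Accessibility: w0Rw0, w0Rw1, w0Rw2, w1Rw1, w2Rw2
Complete open branch: countermodel on an S4-frame, so not valid in S4, nor in K, T (the same frame is also a K-frame and a T-frame).
S5-tableau for the negation ¬((◇(¬p → ¬r) → □◇(¬p → ¬r)) ∨ ((r ∧ q) ∧ r)):
1. ¬((◇(¬p → ¬r) → □◇(¬p → ¬r)) ∨ ((r ∧ q) ∧ r)), w0
2. ¬(◇(¬p → ¬r) → □◇(¬p → ¬r)), w0
3. ¬((r ∧ q) ∧ r), w0
4. ◇(¬p → ¬r), w0
5. ¬□◇(¬p → ¬r), w0
6. ¬(r ∧ q), w0
7. ¬q, w0
8. ¬p → ¬r, w1
9. ¬r, w1
10. ¬◇(¬p → ¬r), w2
11. ¬(¬p → ¬r), w0
12. ¬p, w0
13. r, w0
14. ¬(¬p → ¬r), w1
15. ¬p, w1
16. r, w1
Accessibility: w0Rw0, w0Rw1, w0Rw2, w1Rw0, w1Rw1, w1Rw2, w2Rw0, w2Rw1, w2Rw2
Branch closes: r and ¬r both at w1.
Every branch closes (one shown): valid in S5.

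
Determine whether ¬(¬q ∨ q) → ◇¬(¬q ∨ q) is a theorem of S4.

Tableau for the negation ¬(¬(¬q ∨ q) → ◇¬(¬q ∨ q)):
1. ¬(¬(¬q ∨ q) → ◇¬(¬q ∨ q)), 0
2. ¬(¬q ∨ q), 0
3. ¬◇¬(¬q ∨ q), 0
4. q, 0
5. ¬q, 0
Accessibility: 0R0
Branch closes: q and ¬q both at 0.
Every branch of the negation's tableau closes; the branch above is one of them.

Yes, valid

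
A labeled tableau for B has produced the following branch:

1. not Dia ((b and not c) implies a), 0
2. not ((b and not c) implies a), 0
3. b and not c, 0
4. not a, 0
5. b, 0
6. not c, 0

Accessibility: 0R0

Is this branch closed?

No, open

There is no literal clash: for every atom and world, at most one sign appears.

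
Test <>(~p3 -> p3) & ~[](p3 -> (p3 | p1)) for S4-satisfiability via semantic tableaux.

Unsatisfiable (every branch closes)

1. <>(~p3 -> p3) & ~[](p3 -> (p3 | p1)), u
2. <>(~p3 -> p3), u
3. ~[](p3 -> (p3 | p1)), u
4. ~p3 -> p3, v
5. p3, v
6. ~(p3 -> (p3 | p1)), w
7. p3, w
8. ~(p3 | p1), w
9. ~p3, w
10. ~p1, w
Accessibility: uRu, uRv, uRw, vRv, wRw
Branch closes: p3 and ~p3 both at w.
(One branch shown.) All branches close.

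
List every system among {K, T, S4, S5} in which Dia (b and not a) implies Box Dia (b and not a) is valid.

S4-tableau for the negation not (Dia (b and not a) implies Box Dia (b and not a)):
1. not (Dia (b and not a) implies Box Dia (b and not a)), w0
2. Dia (b and not a), w0   [neg-implies-rule on 1]
3. not Box Dia (b and not a), w0   [neg-implies-rule on 1]
4. b and not a, w1   [Dia-rule on 2: fresh world w1, w0Rw1]
5. b, w1   [and-rule on 4]
6. not a, w1   [and-rule on 4]
7. not Dia (b and not a), w2   [neg-Box-rule on 3: fresh world w2, w0Rw2]
8. not (b and not a), w2   [neg-Dia-rule on 7 via w2Rw2]
9. a, w2   [neg-and-rule on 8 (branches; this branch)]
Accessibility: w0Rw0, w0Rw1, w0Rw2, w1Rw1, w2Rw2
Complete open branch: countermodel on an S4-frame, so not valid in S4, nor in K, T (the same frame is also a K-frame and a T-frame).
S5-tableau for the negation not (Dia (b and not a) implies Box Dia (b and not a)):
1. not (Dia (b and not a) implies Box Dia (b and not a)), w0
2. Dia (b and not a), w0   [neg-implies-rule on 1]
3. not Box Dia (b and not a), w0   [neg-implies-rule on 1]
4. b and not a, w1   [Dia-rule on 2: fresh world w1, w0Rw1]
5. b, w1   [and-rule on 4]
6. not a, w1   [and-rule on 4]
7. not Dia (b and not a), w2   [neg-Box-rule on 3: fresh world w2, w0Rw2]
8. not (b and not a), w0   [neg-Dia-rule on 7 via w2Rw0]
9. not (b and not a), w1   [neg-Dia-rule on 7 via w2Rw1]
10. not (b and not a), w2   [neg-Dia-rule on 7 via w2Rw2]
11. a, w0   [neg-and-rule on 8 (branches; this branch)]
12. a, w1   [neg-and-rule on 9 (branches; this branch)]
Accessibility: w0Rw0, w0Rw1, w0Rw2, w1Rw0, w1Rw1, w1Rw2, w2Rw0, w2Rw1, w2Rw2
Branch closes: a and not a both at w1.
Every branch closes (one shown): valid in S5.

S5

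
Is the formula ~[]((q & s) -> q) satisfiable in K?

Unsatisfiable

1. ~[]((q & s) -> q), w0
2. ~((q & s) -> q), w1
3. q & s, w1
4. ~q, w1
5. q, w1
6. s, w1
Accessibility: w0Rw1
Branch closes: q and ~q both at w1.
Every branch closes; the branch above is one of them.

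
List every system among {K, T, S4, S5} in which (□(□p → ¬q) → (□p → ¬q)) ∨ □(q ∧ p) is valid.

T, S4, S5

K-tableau for the negation ¬((□(□p → ¬q) → (□p → ¬q)) ∨ □(q ∧ p)):
1. ¬((□(□p → ¬q) → (□p → ¬q)) ∨ □(q ∧ p)), 0
2. ¬(□(□p → ¬q) → (□p → ¬q)), 0
3. ¬□(q ∧ p), 0
4. □(□p → ¬q), 0
5. ¬(□p → ¬q), 0
6. □p, 0
7. q, 0
8. ¬(q ∧ p), 1
9. □p → ¬q, 1
10. p, 1
11. ¬q, 1
Accessibility: 0R1
Complete open branch: countermodel on a K-frame, so not valid in K.
T-tableau for the negation ¬((□(□p → ¬q) → (□p → ¬q)) ∨ □(q ∧ p)):
1. ¬((□(□p → ¬q) → (□p → ¬q)) ∨ □(q ∧ p)), 0
2. ¬(□(□p → ¬q) → (□p → ¬q)), 0
3. ¬□(q ∧ p), 0
4. □(□p → ¬q), 0
5. ¬(□p → ¬q), 0
6. □p, 0
7. q, 0
8. □p → ¬q, 0
9. p, 0
10. ¬□p, 0
11. ¬(q ∧ p), 1
12. □p → ¬q, 1
13. p, 1
14. ¬q, 1
15. ¬p, 2
16. □p → ¬q, 2
17. p, 2
Accessibility: 0R0, 0R1, 0R2, 1R1, 2R2
Branch closes: p and ¬p both at 2.
Every branch closes (one shown): valid in T, hence also in S4, S5 (every theorem of T is a theorem of S4 and S5).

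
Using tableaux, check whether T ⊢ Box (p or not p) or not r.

Tableau for the negation not (Box (p or not p) or not r):
1. not (Box (p or not p) or not r), w0
2. not Box (p or not p), w0
3. r, w0
4. not (p or not p), w1
5. not p, w1
6. p, w1
Accessibility: w0Rw0, w0Rw1, w1Rw1
Branch closes: p and not p both at w1.
All branches of the negation close; one closing branch shown above.

Yes, valid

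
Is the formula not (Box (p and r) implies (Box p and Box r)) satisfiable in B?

1. not (Box (p and r) implies (Box p and Box r)), w0
2. Box (p and r), w0   [neg-implies-rule on 1]
3. not (Box p and Box r), w0   [neg-implies-rule on 1]
4. p and r, w0   [Box-rule on 2 via w0Rw0]
5. p, w0   [and-rule on 4]
6. r, w0   [and-rule on 4]
7. not Box r, w0   [neg-and-rule on 3 (branches; this branch)]
8. not r, w1   [neg-Box-rule on 7: fresh world w1, w0Rw1]
9. p and r, w1   [Box-rule on 2 via w0Rw1]
10. p, w1   [and-rule on 9]
11. r, w1   [and-rule on 9]
Accessibility: w0Rw0, w0Rw1, w1Rw0, w1Rw1
Branch closes: r and not r both at w1.
(One branch shown.) All branches close.

Unsatisfiable (every branch closes)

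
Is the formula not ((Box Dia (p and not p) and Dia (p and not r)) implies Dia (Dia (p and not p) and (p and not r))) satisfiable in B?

1. not ((Box Dia (p and not p) and Dia (p and not r)) implies Dia (Dia (p and not p) and (p and not r))), u
2. Box Dia (p and not p) and Dia (p and not r), u
3. not Dia (Dia (p and not p) and (p and not r)), u
4. Box Dia (p and not p), u
5. Dia (p and not r), u
6. not (Dia (p and not p) and (p and not r)), u
7. Dia (p and not p), u
8. not (p and not r), u
9. r, u
10. p and not r, v
11. p, v
12. not r, v
13. not (Dia (p and not p) and (p and not r)), v
14. Dia (p and not p), v
15. not Dia (p and not p), v
16. not (p and not p), u
17. not (p and not p), v
18. p, u
19. p and not p, w
20. p, w
21. not p, w
Accessibility: uRu, uRv, uRw, vRu, vRv, wRu, wRw
Branch closes: p and not p both at w.
(One branch shown.) All branches close.

Unsatisfiable (every branch closes)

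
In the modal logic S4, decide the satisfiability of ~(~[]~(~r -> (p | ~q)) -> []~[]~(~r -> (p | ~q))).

1. ~(~[]~(~r -> (p | ~q)) -> []~[]~(~r -> (p | ~q))), u
2. ~[]~(~r -> (p | ~q)), u
3. ~[]~[]~(~r -> (p | ~q)), u
4. ~r -> (p | ~q), v
5. p | ~q, v
6. ~q, v
7. []~(~r -> (p | ~q)), w
8. ~(~r -> (p | ~q)), w
9. ~r, w
10. ~(p | ~q), w
11. ~p, w
12. q, w
Accessibility: uRu, uRv, uRw, vRv, wRw

Satisfiable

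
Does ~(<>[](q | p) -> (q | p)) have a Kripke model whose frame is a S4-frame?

Yes, satisfiable

1. ~(<>[](q | p) -> (q | p)), w0
2. <>[](q | p), w0   [~->-rule on 1]
3. ~(q | p), w0   [~->-rule on 1]
4. ~q, w0   [~|-rule on 3]
5. ~p, w0   [~|-rule on 3]
6. [](q | p), w1   [<>-rule on 2: fresh world w1, w0Rw1]
7. q | p, w1   [[]-rule on 6 via w1Rw1]
8. p, w1   [|-rule on 7 (branches; this branch)]
Accessibility: w0Rw0, w0Rw1, w1Rw1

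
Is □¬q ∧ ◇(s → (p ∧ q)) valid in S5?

Tableau for the negation ¬(□¬q ∧ ◇(s → (p ∧ q))):
1. ¬(□¬q ∧ ◇(s → (p ∧ q))), 0
2. ¬◇(s → (p ∧ q)), 0
3. ¬(s → (p ∧ q)), 0
4. s, 0
5. ¬(p ∧ q), 0
6. ¬q, 0
Accessibility: 0R0
The negation has an open branch (countermodel exists).

Not valid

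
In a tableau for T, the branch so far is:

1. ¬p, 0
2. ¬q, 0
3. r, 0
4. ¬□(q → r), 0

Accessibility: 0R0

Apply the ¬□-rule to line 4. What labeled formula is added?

a fresh world 1 with 0R1, and ¬(q → r) at 1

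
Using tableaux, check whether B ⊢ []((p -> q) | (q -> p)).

Tableau for the negation ~[]((p -> q) | (q -> p)):
1. ~[]((p -> q) | (q -> p)), w0
2. ~((p -> q) | (q -> p)), w1
3. ~(p -> q), w1
4. ~(q -> p), w1
5. p, w1
6. ~q, w1
7. q, w1
8. ~p, w1
Accessibility: w0Rw0, w0Rw1, w1Rw0, w1Rw1
Branch closes: q and ~q both at w1.
All branches of the negation close; one closing branch shown above.

Valid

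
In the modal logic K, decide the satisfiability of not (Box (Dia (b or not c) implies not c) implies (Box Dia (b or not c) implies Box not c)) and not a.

1. not (Box (Dia (b or not c) implies not c) implies (Box Dia (b or not c) implies Box not c)) and not a, w0
2. not (Box (Dia (b or not c) implies not c) implies (Box Dia (b or not c) implies Box not c)), w0   [and-rule on 1]
3. not a, w0   [and-rule on 1]
4. Box (Dia (b or not c) implies not c), w0   [neg-implies-rule on 2]
5. not (Box Dia (b or not c) implies Box not c), w0   [neg-implies-rule on 2]
6. Box Dia (b or not c), w0   [neg-implies-rule on 5]
7. not Box not c, w0   [neg-implies-rule on 5]
8. c, w1   [neg-Box-rule on 7: fresh world w1, w0Rw1]
9. Dia (b or not c) implies not c, w1   [Box-rule on 4 via w0Rw1]
10. Dia (b or not c), w1   [Box-rule on 6 via w0Rw1]
11. not Dia (b or not c), w1   [implies-rule on 9 (branches; this branch)]
12. b or not c, w2   [Dia-rule on 10: fresh world w2, w1Rw2]
13. not (b or not c), w2   [neg-Dia-rule on 11 via w1Rw2]
14. not b, w2   [neg-or-rule on 13]
15. c, w2   [neg-or-rule on 13]
16. not c, w2   [or-rule on 12 (branches; this branch)]
Accessibility: w0Rw1, w1Rw2
Branch closes: c and not c both at w2.
Every branch closes; the branch above is one of them.

Unsatisfiable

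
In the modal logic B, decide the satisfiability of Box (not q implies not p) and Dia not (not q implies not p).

Unsatisfiable (every branch closes)

1. Box (not q implies not p) and Dia not (not q implies not p), u
2. Box (not q implies not p), u   [and-rule on 1]
3. Dia not (not q implies not p), u   [and-rule on 1]
4. not q implies not p, u   [Box-rule on 2 via uRu]
5. not p, u   [implies-rule on 4 (branches; this branch)]
6. not (not q implies not p), v   [Dia-rule on 3: fresh world v, uRv]
7. not q, v   [neg-implies-rule on 6]
8. p, v   [neg-implies-rule on 6]
9. not q implies not p, v   [Box-rule on 2 via uRv]
10. not p, v   [implies-rule on 9 (branches; this branch)]
Accessibility: uRu, uRv, vRu, vRv
Branch closes: p and not p both at v.
(One branch shown.) All branches close.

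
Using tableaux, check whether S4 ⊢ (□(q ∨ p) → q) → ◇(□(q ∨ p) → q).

Tableau for the negation ¬((□(q ∨ p) → q) → ◇(□(q ∨ p) → q)):
1. ¬((□(q ∨ p) → q) → ◇(□(q ∨ p) → q)), w0
2. □(q ∨ p) → q, w0
3. ¬◇(□(q ∨ p) → q), w0
4. ¬(□(q ∨ p) → q), w0
5. □(q ∨ p), w0
6. ¬q, w0
7. q ∨ p, w0
8. ¬□(q ∨ p), w0
9. p, w0
10. ¬(q ∨ p), w1
11. ¬q, w1
12. ¬p, w1
13. ¬(□(q ∨ p) → q), w1
14. □(q ∨ p), w1
15. q ∨ p, w1
16. p, w1
Accessibility: w0Rw0, w0Rw1, w1Rw1
Branch closes: p and ¬p both at w1.
Every branch of the negation's tableau closes; the branch above is one of them.

Valid in S4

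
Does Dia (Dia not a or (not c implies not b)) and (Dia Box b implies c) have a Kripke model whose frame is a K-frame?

1. Dia (Dia not a or (not c implies not b)) and (Dia Box b implies c), w0
2. Dia (Dia not a or (not c implies not b)), w0
3. Dia Box b implies c, w0
4. c, w0
5. Dia not a or (not c implies not b), w1
6. not c implies not b, w1
7. not b, w1
Accessibility: w0Rw1

Satisfiable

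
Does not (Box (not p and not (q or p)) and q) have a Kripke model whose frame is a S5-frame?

1. not (Box (not p and not (q or p)) and q), 0
2. not q, 0   [neg-and-rule on 1 (branches; this branch)]
Accessibility: 0R0

Satisfiable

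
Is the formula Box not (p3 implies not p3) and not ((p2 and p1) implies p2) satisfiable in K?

No, unsatisfiable

1. Box not (p3 implies not p3) and not ((p2 and p1) implies p2), w0
2. Box not (p3 implies not p3), w0
3. not ((p2 and p1) implies p2), w0
4. p2 and p1, w0
5. not p2, w0
6. p2, w0
7. p1, w0
Branch closes: p2 and not p2 both at w0.
(One branch shown.) All branches close.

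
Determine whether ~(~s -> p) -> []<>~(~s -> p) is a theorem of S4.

Tableau for the negation ~(~(~s -> p) -> []<>~(~s -> p)):
1. ~(~(~s -> p) -> []<>~(~s -> p)), u
2. ~(~s -> p), u
3. ~[]<>~(~s -> p), u
4. ~s, u
5. ~p, u
6. ~<>~(~s -> p), v
7. ~s -> p, v
8. p, v
Accessibility: uRu, uRv, vRv
The negation has an open branch (countermodel exists).

No, not valid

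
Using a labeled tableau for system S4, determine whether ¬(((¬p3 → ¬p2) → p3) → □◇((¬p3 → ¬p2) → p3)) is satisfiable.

1. ¬(((¬p3 → ¬p2) → p3) → □◇((¬p3 → ¬p2) → p3)), u
2. (¬p3 → ¬p2) → p3, u
3. ¬□◇((¬p3 → ¬p2) → p3), u
4. p3, u
5. ¬◇((¬p3 → ¬p2) → p3), v
6. ¬((¬p3 → ¬p2) → p3), v
7. ¬p3 → ¬p2, v
8. ¬p3, v
9. ¬p2, v
Accessibility: uRu, uRv, vRv

Satisfiable (open branch found)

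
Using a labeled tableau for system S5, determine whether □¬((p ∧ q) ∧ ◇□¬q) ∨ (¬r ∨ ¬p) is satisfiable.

1. □¬((p ∧ q) ∧ ◇□¬q) ∨ (¬r ∨ ¬p), u
2. ¬r ∨ ¬p, u
3. ¬p, u
Accessibility: uRu

Yes, satisfiable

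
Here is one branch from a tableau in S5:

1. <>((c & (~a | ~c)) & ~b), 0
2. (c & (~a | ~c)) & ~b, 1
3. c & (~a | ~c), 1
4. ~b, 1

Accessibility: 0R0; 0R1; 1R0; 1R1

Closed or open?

No, open

No atom appears with both signs at the same world.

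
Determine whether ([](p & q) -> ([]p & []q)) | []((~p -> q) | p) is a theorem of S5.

Tableau for the negation ~(([](p & q) -> ([]p & []q)) | []((~p -> q) | p)):
1. ~(([](p & q) -> ([]p & []q)) | []((~p -> q) | p)), w0
2. ~([](p & q) -> ([]p & []q)), w0   [~|-rule on 1]
3. ~[]((~p -> q) | p), w0   [~|-rule on 1]
4. [](p & q), w0   [~->-rule on 2]
5. ~([]p & []q), w0   [~->-rule on 2]
6. p & q, w0   [[]-rule on 4 via w0Rw0]
7. p, w0   [&-rule on 6]
8. q, w0   [&-rule on 6]
9. ~[]q, w0   [~&-rule on 5 (branches; this branch)]
10. ~((~p -> q) | p), w1   [~[]-rule on 3: fresh world w1, w0Rw1]
11. ~(~p -> q), w1   [~|-rule on 10]
12. ~p, w1   [~|-rule on 10]
13. ~q, w1   [~->-rule on 11]
14. p & q, w1   [[]-rule on 4 via w0Rw1]
15. p, w1   [&-rule on 14]
16. q, w1   [&-rule on 14]
Accessibility: w0Rw0, w0Rw1, w1Rw0, w1Rw1
Branch closes: p and ~p both at w1.
All branches of the negation close; one closing branch shown above.

Yes, valid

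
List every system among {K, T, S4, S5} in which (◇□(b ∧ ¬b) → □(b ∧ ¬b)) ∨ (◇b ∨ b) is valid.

T, S4, S5

T-tableau for the negation ¬((◇□(b ∧ ¬b) → □(b ∧ ¬b)) ∨ (◇b ∨ b)):
1. ¬((◇□(b ∧ ¬b) → □(b ∧ ¬b)) ∨ (◇b ∨ b)), 0
2. ¬(◇□(b ∧ ¬b) → □(b ∧ ¬b)), 0
3. ¬(◇b ∨ b), 0
4. ◇□(b ∧ ¬b), 0
5. ¬□(b ∧ ¬b), 0
6. ¬◇b, 0
7. ¬b, 0
8. □(b ∧ ¬b), 1
9. ¬b, 1
10. b ∧ ¬b, 1
11. b, 1
Accessibility: 0R0, 0R1, 1R1
Branch closes: b and ¬b both at 1.
Every branch closes (one shown): valid in T, hence also in S4, S5 (every theorem of T is a theorem of S4 and S5).
K-tableau for the negation ¬((◇□(b ∧ ¬b) → □(b ∧ ¬b)) ∨ (◇b ∨ b)):
1. ¬((◇□(b ∧ ¬b) → □(b ∧ ¬b)) ∨ (◇b ∨ b)), 0
2. ¬(◇□(b ∧ ¬b) → □(b ∧ ¬b)), 0
3. ¬(◇b ∨ b), 0
4. ◇□(b ∧ ¬b), 0
5. ¬□(b ∧ ¬b), 0
6. ¬◇b, 0
7. ¬b, 0
8. □(b ∧ ¬b), 1
9. ¬b, 1
10. ¬(b ∧ ¬b), 2
11. ¬b, 2
Accessibility: 0R1, 0R2
Complete open branch: countermodel on a K-frame, so not valid in K.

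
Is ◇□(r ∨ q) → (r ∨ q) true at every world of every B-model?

Yes, valid

Tableau for the negation ¬(◇□(r ∨ q) → (r ∨ q)):
1. ¬(◇□(r ∨ q) → (r ∨ q)), 0
2. ◇□(r ∨ q), 0   [¬→-rule on 1]
3. ¬(r ∨ q), 0   [¬→-rule on 1]
4. ¬r, 0   [¬∨-rule on 3]
5. ¬q, 0   [¬∨-rule on 3]
6. □(r ∨ q), 1   [◇-rule on 2: fresh world 1, 0R1]
7. r ∨ q, 0   [□-rule on 6 via 1R0]
8. r ∨ q, 1   [□-rule on 6 via 1R1]
9. q, 0   [∨-rule on 7 (branches; this branch)]
Accessibility: 0R0, 0R1, 1R0, 1R1
Branch closes: q and ¬q both at 0.
All branches of the negation close; one closing branch shown above.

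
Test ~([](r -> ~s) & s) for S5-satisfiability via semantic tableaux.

1. ~([](r -> ~s) & s), w0
2. ~s, w0   [~&-rule on 1 (branches; this branch)]
Accessibility: w0Rw0

Yes, satisfiable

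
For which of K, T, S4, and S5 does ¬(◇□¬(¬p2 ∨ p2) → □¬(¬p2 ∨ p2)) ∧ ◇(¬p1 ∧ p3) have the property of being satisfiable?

K-tableau for the formula:
1. ¬(◇□¬(¬p2 ∨ p2) → □¬(¬p2 ∨ p2)) ∧ ◇(¬p1 ∧ p3), u
2. ¬(◇□¬(¬p2 ∨ p2) → □¬(¬p2 ∨ p2)), u   [∧-rule on 1]
3. ◇(¬p1 ∧ p3), u   [∧-rule on 1]
4. ◇□¬(¬p2 ∨ p2), u   [¬→-rule on 2]
5. ¬□¬(¬p2 ∨ p2), u   [¬→-rule on 2]
6. ¬p1 ∧ p3, v   [◇-rule on 3: fresh world v, uRv]
7. ¬p1, v   [∧-rule on 6]
8. p3, v   [∧-rule on 6]
9. □¬(¬p2 ∨ p2), w   [◇-rule on 4: fresh world w, uRw]
10. ¬p2 ∨ p2, x   [¬□-rule on 5: fresh world x, uRx]
11. p2, x   [∨-rule on 10 (branches; this branch)]
Accessibility: uRv, uRw, uRx
Complete open branch: satisfiable in K.
T-tableau for the formula:
1. ¬(◇□¬(¬p2 ∨ p2) → □¬(¬p2 ∨ p2)) ∧ ◇(¬p1 ∧ p3), u
2. ¬(◇□¬(¬p2 ∨ p2) → □¬(¬p2 ∨ p2)), u   [∧-rule on 1]
3. ◇(¬p1 ∧ p3), u   [∧-rule on 1]
4. ◇□¬(¬p2 ∨ p2), u   [¬→-rule on 2]
5. ¬□¬(¬p2 ∨ p2), u   [¬→-rule on 2]
6. ¬p1 ∧ p3, v   [◇-rule on 3: fresh world v, uRv]
7. ¬p1, v   [∧-rule on 6]
8. p3, v   [∧-rule on 6]
9. □¬(¬p2 ∨ p2), w   [◇-rule on 4: fresh world w, uRw]
10. ¬(¬p2 ∨ p2), w   [□-rule on 9 via wRw]
11. p2, w   [¬∨-rule on 10]
12. ¬p2, w   [¬∨-rule on 10]
Accessibility: uRu, uRv, uRw, vRv, wRw
Branch closes: p2 and ¬p2 both at w.
Every branch closes (one shown): unsatisfiable in T, hence also in S4, S5 (every S4/S5-frame is a T-frame).

K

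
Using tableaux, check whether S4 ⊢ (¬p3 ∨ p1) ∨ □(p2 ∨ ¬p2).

Tableau for the negation ¬((¬p3 ∨ p1) ∨ □(p2 ∨ ¬p2)):
1. ¬((¬p3 ∨ p1) ∨ □(p2 ∨ ¬p2)), 0
2. ¬(¬p3 ∨ p1), 0
3. ¬□(p2 ∨ ¬p2), 0
4. p3, 0
5. ¬p1, 0
6. ¬(p2 ∨ ¬p2), 1
7. ¬p2, 1
8. p2, 1
Accessibility: 0R0, 0R1, 1R1
Branch closes: p2 and ¬p2 both at 1.
All branches of the negation close; one closing branch shown above.

Valid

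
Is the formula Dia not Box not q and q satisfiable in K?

Satisfiable

1. Dia not Box not q and q, 0
2. Dia not Box not q, 0   [and-rule on 1]
3. q, 0   [and-rule on 1]
4. not Box not q, 1   [Dia-rule on 2: fresh world 1, 0R1]
5. q, 2   [neg-Box-rule on 4: fresh world 2, 1R2]
Accessibility: 0R1, 1R2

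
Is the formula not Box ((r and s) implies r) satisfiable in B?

No, unsatisfiable

1. not Box ((r and s) implies r), u
2. not ((r and s) implies r), v   [neg-Box-rule on 1: fresh world v, uRv]
3. r and s, v   [neg-implies-rule on 2]
4. not r, v   [neg-implies-rule on 2]
5. r, v   [and-rule on 3]
6. s, v   [and-rule on 3]
Accessibility: uRu, uRv, vRu, vRv
Branch closes: r and not r both at v.
All branches of the tableau close; one closing branch shown above.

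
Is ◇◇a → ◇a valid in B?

Tableau for the negation ¬(◇◇a → ◇a):
1. ¬(◇◇a → ◇a), w0
2. ◇◇a, w0
3. ¬◇a, w0
4. ¬a, w0
5. ◇a, w1
6. ¬a, w1
7. a, w2
Accessibility: w0Rw0, w0Rw1, w1Rw0, w1Rw1, w1Rw2, w2Rw1, w2Rw2
The negation has an open branch (countermodel exists).

No, not valid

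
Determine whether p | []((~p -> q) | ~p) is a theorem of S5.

Tableau for the negation ~(p | []((~p -> q) | ~p)):
1. ~(p | []((~p -> q) | ~p)), w0
2. ~p, w0   [~|-rule on 1]
3. ~[]((~p -> q) | ~p), w0   [~|-rule on 1]
4. ~((~p -> q) | ~p), w1   [~[]-rule on 3: fresh world w1, w0Rw1]
5. ~(~p -> q), w1   [~|-rule on 4]
6. p, w1   [~|-rule on 4]
7. ~p, w1   [~->-rule on 5]
8. ~q, w1   [~->-rule on 5]
Accessibility: w0Rw0, w0Rw1, w1Rw0, w1Rw1
Branch closes: p and ~p both at w1.
Every branch of the negation's tableau closes; the branch above is one of them.

Yes, valid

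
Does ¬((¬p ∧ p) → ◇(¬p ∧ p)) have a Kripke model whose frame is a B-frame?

No, unsatisfiable

1. ¬((¬p ∧ p) → ◇(¬p ∧ p)), u
2. ¬p ∧ p, u
3. ¬◇(¬p ∧ p), u
4. ¬p, u
5. p, u
Accessibility: uRu
Branch closes: p and ¬p both at u.
All branches of the tableau close; one closing branch shown above.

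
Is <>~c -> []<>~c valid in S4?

Tableau for the negation ~(<>~c -> []<>~c):
1. ~(<>~c -> []<>~c), 0
2. <>~c, 0
3. ~[]<>~c, 0
4. ~c, 1
5. ~<>~c, 2
6. c, 2
Accessibility: 0R0, 0R1, 0R2, 1R1, 2R2
The negation has an open branch (countermodel exists).

Invalid (countermodel exists)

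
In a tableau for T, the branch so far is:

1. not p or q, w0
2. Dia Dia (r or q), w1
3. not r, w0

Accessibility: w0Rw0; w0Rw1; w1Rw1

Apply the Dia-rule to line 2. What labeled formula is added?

a fresh world w2 with w1Rw2, and Dia (r or q) at w2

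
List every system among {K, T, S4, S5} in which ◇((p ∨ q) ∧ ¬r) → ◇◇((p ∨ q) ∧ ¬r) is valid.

K-tableau for the negation ¬(◇((p ∨ q) ∧ ¬r) → ◇◇((p ∨ q) ∧ ¬r)):
1. ¬(◇((p ∨ q) ∧ ¬r) → ◇◇((p ∨ q) ∧ ¬r)), u
2. ◇((p ∨ q) ∧ ¬r), u   [¬→-rule on 1]
3. ¬◇◇((p ∨ q) ∧ ¬r), u   [¬→-rule on 1]
4. (p ∨ q) ∧ ¬r, v   [◇-rule on 2: fresh world v, uRv]
5. p ∨ q, v   [∧-rule on 4]
6. ¬r, v   [∧-rule on 4]
7. ¬◇((p ∨ q) ∧ ¬r), v   [¬◇-rule on 3 via uRv]
8. q, v   [∨-rule on 5 (branches; this branch)]
Accessibility: uRv
Complete open branch: countermodel on a K-frame, so not valid in K.
T-tableau for the negation ¬(◇((p ∨ q) ∧ ¬r) → ◇◇((p ∨ q) ∧ ¬r)):
1. ¬(◇((p ∨ q) ∧ ¬r) → ◇◇((p ∨ q) ∧ ¬r)), u
2. ◇((p ∨ q) ∧ ¬r), u   [¬→-rule on 1]
3. ¬◇◇((p ∨ q) ∧ ¬r), u   [¬→-rule on 1]
4. ¬◇((p ∨ q) ∧ ¬r), u   [¬◇-rule on 3 via uRu]
5. ¬((p ∨ q) ∧ ¬r), u   [¬◇-rule on 4 via uRu]
6. ¬(p ∨ q), u   [¬∧-rule on 5 (branches; this branch)]
7. ¬p, u   [¬∨-rule on 6]
8. ¬q, u   [¬∨-rule on 6]
9. (p ∨ q) ∧ ¬r, v   [◇-rule on 2: fresh world v, uRv]
10. p ∨ q, v   [∧-rule on 9]
11. ¬r, v   [∧-rule on 9]
12. ¬◇((p ∨ q) ∧ ¬r), v   [¬◇-rule on 3 via uRv]
13. ¬((p ∨ q) ∧ ¬r), v   [¬◇-rule on 4 via uRv]
14. q, v   [∨-rule on 10 (branches; this branch)]
15. ¬(p ∨ q), v   [¬∧-rule on 13 (branches; this branch)]
16. ¬p, v   [¬∨-rule on 15]
17. ¬q, v   [¬∨-rule on 15]
Accessibility: uRu, uRv, vRv
Branch closes: q and ¬q both at v.
Every branch closes (one shown): valid in T, hence also in S4, S5 (every theorem of T is a theorem of S4 and S5).

T, S4, S5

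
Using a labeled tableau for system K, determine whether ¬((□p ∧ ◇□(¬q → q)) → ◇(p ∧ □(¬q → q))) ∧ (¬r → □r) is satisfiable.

No, unsatisfiable

1. ¬((□p ∧ ◇□(¬q → q)) → ◇(p ∧ □(¬q → q))) ∧ (¬r → □r), 0
2. ¬((□p ∧ ◇□(¬q → q)) → ◇(p ∧ □(¬q → q))), 0
3. ¬r → □r, 0
4. □p ∧ ◇□(¬q → q), 0
5. ¬◇(p ∧ □(¬q → q)), 0
6. □p, 0
7. ◇□(¬q → q), 0
8. □r, 0
9. □(¬q → q), 1
10. ¬(p ∧ □(¬q → q)), 1
11. p, 1
12. r, 1
13. ¬□(¬q → q), 1
14. ¬(¬q → q), 2
15. ¬q, 2
16. ¬q → q, 2
17. q, 2
Accessibility: 0R1, 1R2
Branch closes: q and ¬q both at 2.
Every branch closes; the branch above is one of them.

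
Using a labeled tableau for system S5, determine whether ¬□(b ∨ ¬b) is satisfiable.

1. ¬□(b ∨ ¬b), u
2. ¬(b ∨ ¬b), v
3. ¬b, v
4. b, v
Accessibility: uRu, uRv, vRu, vRv
Branch closes: b and ¬b both at v.
Every branch closes; the branch above is one of them.

Unsatisfiable (every branch closes)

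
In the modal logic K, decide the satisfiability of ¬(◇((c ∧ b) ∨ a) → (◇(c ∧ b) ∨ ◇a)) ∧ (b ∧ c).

1. ¬(◇((c ∧ b) ∨ a) → (◇(c ∧ b) ∨ ◇a)) ∧ (b ∧ c), u
2. ¬(◇((c ∧ b) ∨ a) → (◇(c ∧ b) ∨ ◇a)), u
3. b ∧ c, u
4. ◇((c ∧ b) ∨ a), u
5. ¬(◇(c ∧ b) ∨ ◇a), u
6. b, u
7. c, u
8. ¬◇(c ∧ b), u
9. ¬◇a, u
10. (c ∧ b) ∨ a, v
11. ¬(c ∧ b), v
12. ¬a, v
13. c ∧ b, v
14. c, v
15. b, v
16. ¬b, v
Accessibility: uRv
Branch closes: b and ¬b both at v.
All branches of the tableau close; one closing branch shown above.

Unsatisfiable (every branch closes)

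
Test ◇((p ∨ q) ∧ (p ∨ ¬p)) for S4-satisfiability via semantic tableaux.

1. ◇((p ∨ q) ∧ (p ∨ ¬p)), u
2. (p ∨ q) ∧ (p ∨ ¬p), v
3. p ∨ q, v
4. p ∨ ¬p, v
5. q, v
6. ¬p, v
Accessibility: uRu, uRv, vRv

Yes, satisfiable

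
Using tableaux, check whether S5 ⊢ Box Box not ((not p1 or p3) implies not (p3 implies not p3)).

Tableau for the negation not Box Box not ((not p1 or p3) implies not (p3 implies not p3)):
1. not Box Box not ((not p1 or p3) implies not (p3 implies not p3)), 0
2. not Box not ((not p1 or p3) implies not (p3 implies not p3)), 1   [neg-Box-rule on 1: fresh world 1, 0R1]
3. (not p1 or p3) implies not (p3 implies not p3), 2   [neg-Box-rule on 2: fresh world 2, 1R2]
4. not (p3 implies not p3), 2   [implies-rule on 3 (branches; this branch)]
5. p3, 2   [neg-implies-rule on 4]
Accessibility: 0R0, 0R1, 0R2, 1R0, 1R1, 1R2, 2R0, 2R1, 2R2
The negation has an open branch (countermodel exists).

Invalid (countermodel exists)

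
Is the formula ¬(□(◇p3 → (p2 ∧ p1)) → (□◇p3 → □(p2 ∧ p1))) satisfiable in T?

1. ¬(□(◇p3 → (p2 ∧ p1)) → (□◇p3 → □(p2 ∧ p1))), w0
2. □(◇p3 → (p2 ∧ p1)), w0
3. ¬(□◇p3 → □(p2 ∧ p1)), w0
4. □◇p3, w0
5. ¬□(p2 ∧ p1), w0
6. ◇p3 → (p2 ∧ p1), w0
7. ◇p3, w0
8. p2 ∧ p1, w0
9. p2, w0
10. p1, w0
11. ¬(p2 ∧ p1), w1
12. ◇p3 → (p2 ∧ p1), w1
13. ◇p3, w1
14. ¬p1, w1
15. ¬◇p3, w1
16. ¬p3, w1
17. p3, w2
18. ◇p3 → (p2 ∧ p1), w2
19. ◇p3, w2
20. p2 ∧ p1, w2
21. p2, w2
22. p1, w2
23. p3, w3
24. ¬p3, w3
Accessibility: w0Rw0, w0Rw1, w0Rw2, w1Rw1, w1Rw3, w2Rw2, w3Rw3
Branch closes: p3 and ¬p3 both at w3.
All branches of the tableau close; one closing branch shown above.

Unsatisfiable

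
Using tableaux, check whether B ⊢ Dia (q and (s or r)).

No, not valid

Tableau for the negation not Dia (q and (s or r)):
1. not Dia (q and (s or r)), 0
2. not (q and (s or r)), 0
3. not (s or r), 0
4. not s, 0
5. not r, 0
Accessibility: 0R0
The negation has an open branch (countermodel exists).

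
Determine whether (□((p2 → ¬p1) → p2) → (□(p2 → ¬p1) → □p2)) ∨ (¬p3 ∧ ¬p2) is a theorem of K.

Valid in K

Tableau for the negation ¬((□((p2 → ¬p1) → p2) → (□(p2 → ¬p1) → □p2)) ∨ (¬p3 ∧ ¬p2)):
1. ¬((□((p2 → ¬p1) → p2) → (□(p2 → ¬p1) → □p2)) ∨ (¬p3 ∧ ¬p2)), 0
2. ¬(□((p2 → ¬p1) → p2) → (□(p2 → ¬p1) → □p2)), 0
3. ¬(¬p3 ∧ ¬p2), 0
4. □((p2 → ¬p1) → p2), 0
5. ¬(□(p2 → ¬p1) → □p2), 0
6. □(p2 → ¬p1), 0
7. ¬□p2, 0
8. p2, 0
9. ¬p2, 1
10. (p2 → ¬p1) → p2, 1
11. p2 → ¬p1, 1
12. ¬(p2 → ¬p1), 1
13. p2, 1
14. p1, 1
Accessibility: 0R1
Branch closes: p2 and ¬p2 both at 1.
Every branch of the negation's tableau closes; the branch above is one of them.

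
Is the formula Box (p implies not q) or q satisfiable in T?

1. Box (p implies not q) or q, u
2. q, u
Accessibility: uRu

Yes, satisfiable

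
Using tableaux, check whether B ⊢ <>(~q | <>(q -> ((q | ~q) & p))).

Tableau for the negation ~<>(~q | <>(q -> ((q | ~q) & p))):
1. ~<>(~q | <>(q -> ((q | ~q) & p))), w0
2. ~(~q | <>(q -> ((q | ~q) & p))), w0   [~<>-rule on 1 via w0Rw0]
3. q, w0   [~|-rule on 2]
4. ~<>(q -> ((q | ~q) & p)), w0   [~|-rule on 2]
5. ~(q -> ((q | ~q) & p)), w0   [~<>-rule on 4 via w0Rw0]
6. ~((q | ~q) & p), w0   [~->-rule on 5]
7. ~p, w0   [~&-rule on 6 (branches; this branch)]
Accessibility: w0Rw0
The negation has an open branch (countermodel exists).

Not valid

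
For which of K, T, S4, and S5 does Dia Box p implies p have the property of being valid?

S5

S4-tableau for the negation not (Dia Box p implies p):
1. not (Dia Box p implies p), w0
2. Dia Box p, w0   [neg-implies-rule on 1]
3. not p, w0   [neg-implies-rule on 1]
4. Box p, w1   [Dia-rule on 2: fresh world w1, w0Rw1]
5. p, w1   [Box-rule on 4 via w1Rw1]
Accessibility: w0Rw0, w0Rw1, w1Rw1
Complete open branch: countermodel on an S4-frame, so not valid in S4, nor in K, T (the same frame is also a K-frame and a T-frame).
S5-tableau for the negation not (Dia Box p implies p):
1. not (Dia Box p implies p), w0
2. Dia Box p, w0   [neg-implies-rule on 1]
3. not p, w0   [neg-implies-rule on 1]
4. Box p, w1   [Dia-rule on 2: fresh world w1, w0Rw1]
5. p, w0   [Box-rule on 4 via w1Rw0]
Accessibility: w0Rw0, w0Rw1, w1Rw0, w1Rw1
Branch closes: p and not p both at w0.
Every branch closes (one shown): valid in S5.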